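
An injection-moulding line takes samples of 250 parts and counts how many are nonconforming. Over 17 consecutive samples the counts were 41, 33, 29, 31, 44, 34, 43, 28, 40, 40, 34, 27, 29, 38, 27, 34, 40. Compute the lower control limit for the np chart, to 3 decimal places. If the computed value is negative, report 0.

18.399

p̄ = Σdᵢ / (k·n) = 592 / (17 × 250) = 0.13929
LCL = np̄ − 3·√(np̄(1−p̄)) = 34.8235 − 3 × 5.4747 = 18.3993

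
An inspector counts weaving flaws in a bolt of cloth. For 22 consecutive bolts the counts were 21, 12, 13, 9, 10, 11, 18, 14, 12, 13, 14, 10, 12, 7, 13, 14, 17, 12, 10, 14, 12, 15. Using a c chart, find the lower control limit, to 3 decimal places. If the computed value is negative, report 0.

c̄ = (21 + 12 + 13 + 9 + 10 + 11 + 18 + 14 + 12 + 13 + 14 + 10 + 12 + 7 + 13 + 14 + 17 + 12 + 10 + 14 + 12 + 15) / 22 = 283 / 22 = 12.8636
LCL = c̄ − 3√c̄ = 12.8636 − 3 × 3.5866 = 2.1039

2.104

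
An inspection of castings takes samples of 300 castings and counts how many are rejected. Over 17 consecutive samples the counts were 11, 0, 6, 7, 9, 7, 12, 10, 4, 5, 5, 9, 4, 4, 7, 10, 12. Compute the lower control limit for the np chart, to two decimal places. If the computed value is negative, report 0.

p̄ = Σdᵢ / (k·n) = 122 / (17 × 300) = 0.02392
LCL = np̄ − 3·√(np̄(1−p̄)) = 7.1765 − 3 × 2.6467 = -0.7635 → 0 (negative, so LCL = 0)

0.00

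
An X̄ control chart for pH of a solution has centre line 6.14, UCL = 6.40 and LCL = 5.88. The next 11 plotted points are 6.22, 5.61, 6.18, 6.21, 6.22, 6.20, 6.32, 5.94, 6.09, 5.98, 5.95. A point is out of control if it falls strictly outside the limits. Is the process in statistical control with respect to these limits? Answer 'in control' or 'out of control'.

Compare each point to [5.88, 6.40]: sample 2 = 5.61 < LCL.

out of control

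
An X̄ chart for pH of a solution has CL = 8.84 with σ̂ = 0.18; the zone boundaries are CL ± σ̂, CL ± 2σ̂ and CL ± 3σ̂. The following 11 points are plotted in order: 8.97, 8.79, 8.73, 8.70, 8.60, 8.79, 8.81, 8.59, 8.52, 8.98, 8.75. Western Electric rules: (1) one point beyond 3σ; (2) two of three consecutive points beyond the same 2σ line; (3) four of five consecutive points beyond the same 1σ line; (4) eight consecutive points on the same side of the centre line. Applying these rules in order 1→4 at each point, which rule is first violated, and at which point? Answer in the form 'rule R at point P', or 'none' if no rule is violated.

rule 4 at point 9

Zone of each point (C = within 1σ̂, B = 1σ̂–2σ̂, A = 2σ̂–3σ̂, * = beyond 3σ̂; sign = side of CL): 1:+C, 2:-C, 3:-C, 4:-C, 5:-B, 6:-C, 7:-C, 8:-B, 9:-B, 10:+C, 11:-C
Rule 4 (eight consecutive points on the same side of the centre line) is satisfied at point 9.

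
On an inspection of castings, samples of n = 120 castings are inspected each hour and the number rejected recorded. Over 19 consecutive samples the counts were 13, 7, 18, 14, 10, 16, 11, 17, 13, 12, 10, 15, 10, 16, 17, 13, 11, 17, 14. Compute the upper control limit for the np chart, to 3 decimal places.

23.708

p̄ = Σdᵢ / (k·n) = 254 / (19 × 120) = 0.11140
UCL = np̄ + 3·√(np̄(1−p̄)) = 13.3684 + 3 × √(13.3684×0.88860) = 13.3684 + 3 × 3.4466 = 23.7083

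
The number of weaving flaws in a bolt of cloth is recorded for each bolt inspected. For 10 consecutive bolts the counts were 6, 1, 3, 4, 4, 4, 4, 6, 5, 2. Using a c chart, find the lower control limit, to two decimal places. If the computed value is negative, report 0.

0.00

c̄ = (6 + 1 + 3 + 4 + 4 + 4 + 4 + 6 + 5 + 2) / 10 = 39 / 10 = 3.9000
LCL = c̄ − 3√c̄ = 3.9000 − 3 × 1.9748 = -2.0245 → 0 (cannot be negative)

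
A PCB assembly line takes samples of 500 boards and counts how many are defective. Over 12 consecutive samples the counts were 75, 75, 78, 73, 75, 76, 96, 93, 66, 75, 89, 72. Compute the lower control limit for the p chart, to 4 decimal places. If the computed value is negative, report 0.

p̄ = Σdᵢ / (k·n) = 943 / (12 × 500) = 0.15717
LCL = p̄ − 3·√(p̄(1−p̄)/n) = 0.15717 − 3 × 0.01628 = 0.10834

0.1083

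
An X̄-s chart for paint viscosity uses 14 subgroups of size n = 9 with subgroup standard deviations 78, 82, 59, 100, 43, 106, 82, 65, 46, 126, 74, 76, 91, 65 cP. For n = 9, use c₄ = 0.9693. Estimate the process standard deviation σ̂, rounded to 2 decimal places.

s̄ = (78 + 82 + 59 + 100 + 43 + 106 + 82 + 65 + 46 + 126 + 74 + 76 + 91 + 65) / 14 = 78.0714
σ̂ = s̄ / c₄ = 78.0714 / 0.9693 = 80.5441

80.54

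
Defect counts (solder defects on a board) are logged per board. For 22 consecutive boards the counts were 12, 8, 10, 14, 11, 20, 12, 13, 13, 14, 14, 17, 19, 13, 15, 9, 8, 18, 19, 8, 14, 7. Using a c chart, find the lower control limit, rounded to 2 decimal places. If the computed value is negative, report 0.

c̄ = (12 + 8 + 10 + 14 + 11 + 20 + 12 + 13 + 13 + 14 + 14 + 17 + 19 + 13 + 15 + 9 + 8 + 18 + 19 + 8 + 14 + 7) / 22 = 288 / 22 = 13.0909
LCL = c̄ − 3√c̄ = 13.0909 − 3 × 3.6181 = 2.2365

2.24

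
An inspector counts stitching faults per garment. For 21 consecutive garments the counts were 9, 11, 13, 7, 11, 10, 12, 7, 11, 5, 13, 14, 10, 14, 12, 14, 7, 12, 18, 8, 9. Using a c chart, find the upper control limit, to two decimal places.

20.67

c̄ = (9 + 11 + 13 + 7 + 11 + 10 + 12 + 7 + 11 + 5 + 13 + 14 + 10 + 14 + 12 + 14 + 7 + 12 + 18 + 8 + 9) / 21 = 227 / 21 = 10.8095
UCL = c̄ + 3√c̄ = 10.8095 + 3 × √10.8095 = 10.8095 + 3 × 3.2878 = 20.6729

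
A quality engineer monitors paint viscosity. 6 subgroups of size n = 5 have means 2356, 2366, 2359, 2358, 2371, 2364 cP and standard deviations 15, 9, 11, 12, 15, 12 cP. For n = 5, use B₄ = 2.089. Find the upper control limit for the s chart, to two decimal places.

25.76

s̄ = (15 + 9 + 11 + 12 + 15 + 12) / 6 = 12.3333
UCL_s = B₄·s̄ = 2.089 × 12.3333 = 25.7643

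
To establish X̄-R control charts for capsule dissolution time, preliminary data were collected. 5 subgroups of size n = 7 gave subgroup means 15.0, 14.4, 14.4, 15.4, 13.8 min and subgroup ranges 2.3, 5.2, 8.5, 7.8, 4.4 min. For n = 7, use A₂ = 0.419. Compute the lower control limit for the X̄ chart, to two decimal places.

12.24

X̄̄ = (15.0 + 14.4 + 14.4 + 15.4 + 13.8) / 5 = 73.0000 / 5 = 14.6000
R̄ = (2.3 + 5.2 + 8.5 + 7.8 + 4.4) / 5 = 28.2000 / 5 = 5.6400
LCL = X̄̄ − A₂·R̄ = 14.6000 − 0.419 × 5.6400 = 12.2368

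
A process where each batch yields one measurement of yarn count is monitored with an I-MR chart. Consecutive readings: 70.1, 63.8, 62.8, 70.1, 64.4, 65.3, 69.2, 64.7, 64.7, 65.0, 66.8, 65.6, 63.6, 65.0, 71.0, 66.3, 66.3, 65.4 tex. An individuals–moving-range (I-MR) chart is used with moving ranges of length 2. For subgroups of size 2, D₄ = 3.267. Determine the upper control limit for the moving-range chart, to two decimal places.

9.21

Moving ranges: 6.3, 1.0, 7.3, 5.7, 0.9, 3.9, 4.5, 0.0, 0.3, 1.8, 1.2, 2.0, 1.4, 6.0, 4.7, 0.0, 0.9; M̄R̄ = 47.9000 / 17 = 2.8176
UCL_MR = D₄·M̄R̄ = 3.267 × 2.8176 = 9.2053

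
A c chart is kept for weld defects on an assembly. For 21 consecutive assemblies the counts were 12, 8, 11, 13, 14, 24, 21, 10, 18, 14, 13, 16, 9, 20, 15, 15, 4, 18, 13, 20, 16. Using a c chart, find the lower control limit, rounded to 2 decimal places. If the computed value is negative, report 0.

c̄ = (12 + 8 + 11 + 13 + 14 + 24 + 21 + 10 + 18 + 14 + 13 + 16 + 9 + 20 + 15 + 15 + 4 + 18 + 13 + 20 + 16) / 21 = 304 / 21 = 14.4762
LCL = c̄ − 3√c̄ = 14.4762 − 3 × 3.8048 = 3.0619

3.06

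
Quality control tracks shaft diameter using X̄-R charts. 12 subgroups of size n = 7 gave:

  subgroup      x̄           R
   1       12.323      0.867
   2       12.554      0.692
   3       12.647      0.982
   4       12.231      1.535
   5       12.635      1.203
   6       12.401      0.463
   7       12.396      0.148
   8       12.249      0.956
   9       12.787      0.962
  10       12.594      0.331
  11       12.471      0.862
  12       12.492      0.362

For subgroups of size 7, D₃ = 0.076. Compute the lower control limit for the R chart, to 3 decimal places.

R̄ = (0.867 + 0.692 + 0.982 + 1.535 + 1.203 + 0.463 + 0.148 + 0.956 + 0.962 + 0.331 + 0.862 + 0.362) / 12 = 9.3630 / 12 = 0.7802
LCL_R = D₃·R̄ = 0.076 × 0.7802 = 0.0593

0.059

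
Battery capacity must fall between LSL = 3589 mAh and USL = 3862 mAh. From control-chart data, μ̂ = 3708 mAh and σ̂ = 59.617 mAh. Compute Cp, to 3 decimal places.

Cp = (USL − LSL) / (6σ̂) = (3862 − 3589) / (6 × 59.617) = 273.0000 / 357.7020 = 0.7632

0.763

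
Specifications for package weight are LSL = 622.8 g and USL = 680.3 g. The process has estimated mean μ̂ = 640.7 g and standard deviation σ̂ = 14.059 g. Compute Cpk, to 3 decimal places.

Cpu = (USL − μ̂) / (3σ̂) = (680.3 − 640.7) / (3 × 14.059) = 0.9389; Cpl = (μ̂ − LSL) / (3σ̂) = (640.7 − 622.8) / (3 × 14.059) = 0.4244; Cpk = min(Cpu, Cpl) = 0.4244

0.424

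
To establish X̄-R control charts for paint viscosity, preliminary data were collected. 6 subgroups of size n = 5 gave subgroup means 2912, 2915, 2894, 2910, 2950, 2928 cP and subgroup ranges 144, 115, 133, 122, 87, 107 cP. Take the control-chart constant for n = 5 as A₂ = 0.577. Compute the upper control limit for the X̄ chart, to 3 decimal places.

X̄̄ = (2912 + 2915 + 2894 + 2910 + 2950 + 2928) / 6 = 17509.0000 / 6 = 2918.1667
R̄ = (144 + 115 + 133 + 122 + 87 + 107) / 6 = 708.0000 / 6 = 118.0000
UCL = X̄̄ + A₂·R̄ = 2918.1667 + 0.577 × 118.0000 = 2986.2527

2986.253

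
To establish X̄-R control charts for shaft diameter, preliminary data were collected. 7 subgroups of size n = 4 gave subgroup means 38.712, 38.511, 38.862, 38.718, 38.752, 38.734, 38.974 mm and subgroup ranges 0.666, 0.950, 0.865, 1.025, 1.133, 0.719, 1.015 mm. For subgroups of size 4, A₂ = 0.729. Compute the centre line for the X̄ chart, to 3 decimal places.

38.752

X̄̄ = (38.712 + 38.511 + 38.862 + 38.718 + 38.752 + 38.734 + 38.974) / 7 = 271.2630 / 7 = 38.7519
CL = X̄̄ = 38.7519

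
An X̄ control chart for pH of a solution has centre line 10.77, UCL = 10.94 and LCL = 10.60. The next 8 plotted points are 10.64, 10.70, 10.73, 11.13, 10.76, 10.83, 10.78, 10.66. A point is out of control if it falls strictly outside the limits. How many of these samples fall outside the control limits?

1

Compare each point to [10.60, 10.94]: sample 4 = 11.13 > UCL.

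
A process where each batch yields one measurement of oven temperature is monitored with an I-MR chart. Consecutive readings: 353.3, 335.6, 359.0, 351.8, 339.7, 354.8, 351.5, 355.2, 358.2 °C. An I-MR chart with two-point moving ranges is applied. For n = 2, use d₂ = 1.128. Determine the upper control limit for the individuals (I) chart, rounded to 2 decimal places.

379.44

X̄ = (353.3 + 335.6 + 359.0 + 351.8 + 339.7 + 354.8 + 351.5 + 355.2 + 358.2) / 9 = 351.0111
Moving ranges: 17.7, 23.4, 7.2, 12.1, 15.1, 3.3, 3.7, 3.0; M̄R̄ = 85.5000 / 8 = 10.6875
UCL = X̄ + 3·M̄R̄/d₂ = 351.0111 + 3 × 10.6875 / 1.128 = 379.4353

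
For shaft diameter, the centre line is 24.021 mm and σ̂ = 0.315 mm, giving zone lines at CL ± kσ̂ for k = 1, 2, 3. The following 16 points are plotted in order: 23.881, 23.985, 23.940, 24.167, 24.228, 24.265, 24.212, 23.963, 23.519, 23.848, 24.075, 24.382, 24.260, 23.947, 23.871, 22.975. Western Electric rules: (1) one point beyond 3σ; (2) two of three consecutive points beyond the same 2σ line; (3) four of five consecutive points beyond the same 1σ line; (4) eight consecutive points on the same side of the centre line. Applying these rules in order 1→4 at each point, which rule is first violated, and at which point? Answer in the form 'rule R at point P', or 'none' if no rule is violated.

rule 1 at point 16

Zone of each point (C = within 1σ̂, B = 1σ̂–2σ̂, A = 2σ̂–3σ̂, * = beyond 3σ̂; sign = side of CL): 1:-C, 2:-C, 3:-C, 4:+C, 5:+C, 6:+C, 7:+C, 8:-C, 9:-B, 10:-C, 11:+C, 12:+B, 13:+C, 14:-C, 15:-C, 16:-*
Rule 1 (one point beyond the 3σ limits) is satisfied at point 16.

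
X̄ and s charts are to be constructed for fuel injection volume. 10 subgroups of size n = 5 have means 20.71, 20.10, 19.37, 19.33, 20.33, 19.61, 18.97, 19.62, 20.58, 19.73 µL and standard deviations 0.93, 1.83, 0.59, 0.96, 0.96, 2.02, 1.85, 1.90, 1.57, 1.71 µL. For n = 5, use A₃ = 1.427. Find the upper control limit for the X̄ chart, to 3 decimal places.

21.878

X̄̄ = (20.71 + 20.10 + 19.37 + 19.33 + 20.33 + 19.61 + 18.97 + 19.62 + 20.58 + 19.73) / 10 = 19.8350
s̄ = (0.93 + 1.83 + 0.59 + 0.96 + 0.96 + 2.02 + 1.85 + 1.90 + 1.57 + 1.71) / 10 = 1.4320
UCL = X̄̄ + A₃·s̄ = 19.8350 + 1.427 × 1.4320 = 21.8785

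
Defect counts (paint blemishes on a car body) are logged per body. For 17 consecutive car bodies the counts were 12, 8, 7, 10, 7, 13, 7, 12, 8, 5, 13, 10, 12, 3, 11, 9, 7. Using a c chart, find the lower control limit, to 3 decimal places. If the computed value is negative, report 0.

0.029

c̄ = (12 + 8 + 7 + 10 + 7 + 13 + 7 + 12 + 8 + 5 + 13 + 10 + 12 + 3 + 11 + 9 + 7) / 17 = 154 / 17 = 9.0588
LCL = c̄ − 3√c̄ = 9.0588 − 3 × 3.0098 = 0.0295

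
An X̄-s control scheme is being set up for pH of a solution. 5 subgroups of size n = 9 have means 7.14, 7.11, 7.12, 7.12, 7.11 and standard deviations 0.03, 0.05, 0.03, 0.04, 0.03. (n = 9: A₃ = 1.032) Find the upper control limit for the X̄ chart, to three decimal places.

X̄̄ = (7.14 + 7.11 + 7.12 + 7.12 + 7.11) / 5 = 7.1200
s̄ = (0.03 + 0.05 + 0.03 + 0.04 + 0.03) / 5 = 0.0360
UCL = X̄̄ + A₃·s̄ = 7.1200 + 1.032 × 0.0360 = 7.1572

7.157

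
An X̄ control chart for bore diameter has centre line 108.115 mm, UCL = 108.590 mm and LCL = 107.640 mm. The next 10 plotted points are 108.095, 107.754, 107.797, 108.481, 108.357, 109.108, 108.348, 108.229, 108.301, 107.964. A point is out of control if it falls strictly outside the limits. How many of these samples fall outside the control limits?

Compare each point to [107.640, 108.590]: sample 6 = 109.108 > UCL.

1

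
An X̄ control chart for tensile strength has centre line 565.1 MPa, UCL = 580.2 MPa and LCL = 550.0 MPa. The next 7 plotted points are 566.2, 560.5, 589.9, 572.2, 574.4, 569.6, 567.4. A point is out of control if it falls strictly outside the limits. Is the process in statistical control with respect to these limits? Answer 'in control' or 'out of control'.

Compare each point to [550.0, 580.2]: sample 3 = 589.9 > UCL.

out of control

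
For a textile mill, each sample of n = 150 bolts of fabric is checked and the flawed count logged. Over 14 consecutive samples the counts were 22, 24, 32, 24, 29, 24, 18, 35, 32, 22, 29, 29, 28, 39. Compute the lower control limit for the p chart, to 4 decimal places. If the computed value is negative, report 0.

0.0893

p̄ = Σdᵢ / (k·n) = 387 / (14 × 150) = 0.18429
LCL = p̄ − 3·√(p̄(1−p̄)/n) = 0.18429 − 3 × 0.03166 = 0.08931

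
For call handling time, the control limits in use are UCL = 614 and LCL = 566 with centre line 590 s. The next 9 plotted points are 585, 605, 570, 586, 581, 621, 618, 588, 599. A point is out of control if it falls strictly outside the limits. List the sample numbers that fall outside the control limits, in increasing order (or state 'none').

6, 7

Compare each point to [566, 614]: sample 6 = 621 > UCL; sample 7 = 618 > UCL.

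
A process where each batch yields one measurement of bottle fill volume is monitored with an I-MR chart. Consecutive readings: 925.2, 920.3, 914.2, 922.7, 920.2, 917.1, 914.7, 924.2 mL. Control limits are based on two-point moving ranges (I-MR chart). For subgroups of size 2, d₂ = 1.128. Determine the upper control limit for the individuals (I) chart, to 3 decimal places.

933.883

X̄ = (925.2 + 920.3 + 914.2 + 922.7 + 920.2 + 917.1 + 914.7 + 924.2) / 8 = 919.8250
Moving ranges: 4.9, 6.1, 8.5, 2.5, 3.1, 2.4, 9.5; M̄R̄ = 37.0000 / 7 = 5.2857
UCL = X̄ + 3·M̄R̄/d₂ = 919.8250 + 3 × 5.2857 / 1.128 = 933.8828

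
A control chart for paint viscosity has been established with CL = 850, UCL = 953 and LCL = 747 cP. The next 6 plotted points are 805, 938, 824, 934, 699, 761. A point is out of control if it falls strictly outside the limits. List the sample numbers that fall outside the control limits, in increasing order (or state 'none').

Compare each point to [747, 953]: sample 5 = 699 < LCL.

5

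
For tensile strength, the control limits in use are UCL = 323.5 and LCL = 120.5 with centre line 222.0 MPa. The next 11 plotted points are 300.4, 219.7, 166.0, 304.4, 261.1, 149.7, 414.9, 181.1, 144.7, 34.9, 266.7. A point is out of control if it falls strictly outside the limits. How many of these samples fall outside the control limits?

Compare each point to [120.5, 323.5]: sample 7 = 414.9 > UCL; sample 10 = 34.9 < LCL.

2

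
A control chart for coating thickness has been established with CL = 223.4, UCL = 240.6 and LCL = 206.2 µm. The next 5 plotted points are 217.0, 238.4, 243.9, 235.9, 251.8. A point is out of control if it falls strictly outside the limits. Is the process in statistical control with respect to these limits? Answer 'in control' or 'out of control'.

Compare each point to [206.2, 240.6]: sample 3 = 243.9 > UCL; sample 5 = 251.8 > UCL.

out of control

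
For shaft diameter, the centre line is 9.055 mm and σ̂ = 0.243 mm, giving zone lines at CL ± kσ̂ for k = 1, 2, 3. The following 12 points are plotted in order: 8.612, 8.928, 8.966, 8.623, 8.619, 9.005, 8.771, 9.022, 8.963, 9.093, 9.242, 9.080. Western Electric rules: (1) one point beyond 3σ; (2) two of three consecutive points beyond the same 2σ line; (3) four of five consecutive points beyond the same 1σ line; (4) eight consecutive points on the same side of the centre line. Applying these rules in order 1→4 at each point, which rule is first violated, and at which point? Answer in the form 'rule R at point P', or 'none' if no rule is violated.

rule 4 at point 8

Zone of each point (C = within 1σ̂, B = 1σ̂–2σ̂, A = 2σ̂–3σ̂, * = beyond 3σ̂; sign = side of CL): 1:-B, 2:-C, 3:-C, 4:-B, 5:-B, 6:-C, 7:-B, 8:-C, 9:-C, 10:+C, 11:+C, 12:+C
Rule 4 (eight consecutive points on the same side of the centre line) is satisfied at point 8.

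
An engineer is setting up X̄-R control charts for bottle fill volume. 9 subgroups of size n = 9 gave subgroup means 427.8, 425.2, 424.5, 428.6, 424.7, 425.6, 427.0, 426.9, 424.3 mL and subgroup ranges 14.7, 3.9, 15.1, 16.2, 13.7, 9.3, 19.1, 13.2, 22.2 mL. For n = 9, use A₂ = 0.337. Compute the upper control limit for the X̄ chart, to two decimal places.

430.84

X̄̄ = (427.8 + 425.2 + 424.5 + 428.6 + 424.7 + 425.6 + 427.0 + 426.9 + 424.3) / 9 = 3834.6000 / 9 = 426.0667
R̄ = (14.7 + 3.9 + 15.1 + 16.2 + 13.7 + 9.3 + 19.1 + 13.2 + 22.2) / 9 = 127.4000 / 9 = 14.1556
UCL = X̄̄ + A₂·R̄ = 426.0667 + 0.337 × 14.1556 = 430.8371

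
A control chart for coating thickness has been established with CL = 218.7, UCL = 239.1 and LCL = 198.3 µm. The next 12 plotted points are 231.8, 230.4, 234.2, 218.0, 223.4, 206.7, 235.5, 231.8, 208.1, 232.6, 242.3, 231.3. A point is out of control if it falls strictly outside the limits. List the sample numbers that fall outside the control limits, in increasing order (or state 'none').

11

Compare each point to [198.3, 239.1]: sample 11 = 242.3 > UCL.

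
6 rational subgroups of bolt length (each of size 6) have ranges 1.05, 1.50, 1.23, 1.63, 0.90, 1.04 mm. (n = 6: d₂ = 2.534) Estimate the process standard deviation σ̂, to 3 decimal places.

0.483

R̄ = (1.05 + 1.50 + 1.23 + 1.63 + 0.90 + 1.04) / 6 = 1.2250
σ̂ = R̄ / d₂ = 1.2250 / 2.534 = 0.4834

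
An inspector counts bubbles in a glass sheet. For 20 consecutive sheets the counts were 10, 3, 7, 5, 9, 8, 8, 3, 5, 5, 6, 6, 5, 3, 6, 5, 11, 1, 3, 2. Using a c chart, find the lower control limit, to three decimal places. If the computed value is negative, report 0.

c̄ = (10 + 3 + 7 + 5 + 9 + 8 + 8 + 3 + 5 + 5 + 6 + 6 + 5 + 3 + 6 + 5 + 11 + 1 + 3 + 2) / 20 = 111 / 20 = 5.5500
LCL = c̄ − 3√c̄ = 5.5500 − 3 × 2.3558 = -1.5175 → 0 (cannot be negative)

0.000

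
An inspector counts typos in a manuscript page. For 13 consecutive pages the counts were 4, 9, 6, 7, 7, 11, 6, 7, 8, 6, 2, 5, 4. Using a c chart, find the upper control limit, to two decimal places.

c̄ = (4 + 9 + 6 + 7 + 7 + 11 + 6 + 7 + 8 + 6 + 2 + 5 + 4) / 13 = 82 / 13 = 6.3077
UCL = c̄ + 3√c̄ = 6.3077 + 3 × √6.3077 = 6.3077 + 3 × 2.5115 = 13.8422

13.84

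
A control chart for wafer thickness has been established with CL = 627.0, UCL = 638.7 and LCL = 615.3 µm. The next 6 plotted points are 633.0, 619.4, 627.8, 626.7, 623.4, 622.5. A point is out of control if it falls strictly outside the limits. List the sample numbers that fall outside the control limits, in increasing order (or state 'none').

none

All 6 points lie within [615.3, 638.7].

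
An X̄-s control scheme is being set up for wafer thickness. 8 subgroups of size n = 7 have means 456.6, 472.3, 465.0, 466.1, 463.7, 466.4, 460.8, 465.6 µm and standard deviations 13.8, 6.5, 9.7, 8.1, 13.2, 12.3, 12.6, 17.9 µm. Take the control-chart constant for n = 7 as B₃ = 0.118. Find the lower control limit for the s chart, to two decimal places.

1.39

s̄ = (13.8 + 6.5 + 9.7 + 8.1 + 13.2 + 12.3 + 12.6 + 17.9) / 8 = 11.7625
LCL_s = B₃·s̄ = 0.118 × 11.7625 = 1.3880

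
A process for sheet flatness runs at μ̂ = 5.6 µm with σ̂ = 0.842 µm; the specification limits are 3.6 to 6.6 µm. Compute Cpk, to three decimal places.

Cpu = (USL − μ̂) / (3σ̂) = (6.6 − 5.6) / (3 × 0.842) = 0.3959; Cpl = (μ̂ − LSL) / (3σ̂) = (5.6 − 3.6) / (3 × 0.842) = 0.7918; Cpk = min(Cpu, Cpl) = 0.3959

0.396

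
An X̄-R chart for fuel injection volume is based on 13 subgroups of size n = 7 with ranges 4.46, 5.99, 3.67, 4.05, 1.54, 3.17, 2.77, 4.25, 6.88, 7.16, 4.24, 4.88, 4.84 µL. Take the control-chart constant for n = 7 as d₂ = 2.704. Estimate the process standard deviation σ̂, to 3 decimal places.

1.647

R̄ = (4.46 + 5.99 + 3.67 + 4.05 + 1.54 + 3.17 + 2.77 + 4.25 + 6.88 + 7.16 + 4.24 + 4.88 + 4.84) / 13 = 4.4538
σ̂ = R̄ / d₂ = 4.4538 / 2.704 = 1.6471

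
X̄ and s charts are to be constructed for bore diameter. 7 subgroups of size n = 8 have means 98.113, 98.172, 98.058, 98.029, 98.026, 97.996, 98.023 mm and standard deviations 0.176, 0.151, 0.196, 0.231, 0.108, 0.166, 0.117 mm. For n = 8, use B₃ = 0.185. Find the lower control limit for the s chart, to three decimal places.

0.030

s̄ = (0.176 + 0.151 + 0.196 + 0.231 + 0.108 + 0.166 + 0.117) / 7 = 0.1636
LCL_s = B₃·s̄ = 0.185 × 0.1636 = 0.0303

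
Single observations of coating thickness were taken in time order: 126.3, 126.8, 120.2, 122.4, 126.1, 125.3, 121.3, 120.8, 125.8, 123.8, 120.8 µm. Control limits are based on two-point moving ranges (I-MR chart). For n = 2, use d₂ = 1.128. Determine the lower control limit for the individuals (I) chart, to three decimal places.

X̄ = (126.3 + 126.8 + 120.2 + 122.4 + 126.1 + 125.3 + 121.3 + 120.8 + 125.8 + 123.8 + 120.8) / 11 = 123.6000
Moving ranges: 0.5, 6.6, 2.2, 3.7, 0.8, 4.0, 0.5, 5.0, 2.0, 3.0; M̄R̄ = 28.3000 / 10 = 2.8300
LCL = X̄ − 3·M̄R̄/d₂ = 123.6000 − 3 × 2.8300 / 1.128 = 116.0734

116.073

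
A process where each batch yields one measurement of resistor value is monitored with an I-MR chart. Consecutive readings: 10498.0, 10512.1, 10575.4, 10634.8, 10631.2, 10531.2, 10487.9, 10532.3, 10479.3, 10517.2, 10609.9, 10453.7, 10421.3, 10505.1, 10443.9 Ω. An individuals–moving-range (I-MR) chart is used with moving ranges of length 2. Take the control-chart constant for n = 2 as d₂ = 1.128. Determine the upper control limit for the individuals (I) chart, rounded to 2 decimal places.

X̄ = (10498.0 + 10512.1 + 10575.4 + 10634.8 + 10631.2 + 10531.2 + 10487.9 + 10532.3 + 10479.3 + 10517.2 + 10609.9 + 10453.7 + 10421.3 + 10505.1 + 10443.9) / 15 = 10522.2200
Moving ranges: 14.1, 63.3, 59.4, 3.6, 100.0, 43.3, 44.4, 53.0, 37.9, 92.7, 156.2, 32.4, 83.8, 61.2; M̄R̄ = 845.3000 / 14 = 60.3786
UCL = X̄ + 3·M̄R̄/d₂ = 10522.2200 + 3 × 60.3786 / 1.128 = 10682.8013

10682.80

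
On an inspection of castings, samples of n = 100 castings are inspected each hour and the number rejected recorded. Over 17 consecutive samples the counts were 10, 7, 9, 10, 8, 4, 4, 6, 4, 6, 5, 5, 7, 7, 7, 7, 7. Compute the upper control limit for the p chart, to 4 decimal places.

0.1412

p̄ = Σdᵢ / (k·n) = 113 / (17 × 100) = 0.06647
UCL = p̄ + 3·√(p̄(1−p̄)/n) = 0.06647 + 3 × √(0.06647×0.93353/100) = 0.06647 + 3 × 0.02491 = 0.14120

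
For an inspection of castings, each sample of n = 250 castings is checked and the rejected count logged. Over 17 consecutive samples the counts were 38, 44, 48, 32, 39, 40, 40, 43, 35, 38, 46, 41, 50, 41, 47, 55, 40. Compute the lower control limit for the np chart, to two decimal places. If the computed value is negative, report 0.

24.41

p̄ = Σdᵢ / (k·n) = 717 / (17 × 250) = 0.16871
LCL = np̄ − 3·√(np̄(1−p̄)) = 42.1765 − 3 × 5.9212 = 24.4128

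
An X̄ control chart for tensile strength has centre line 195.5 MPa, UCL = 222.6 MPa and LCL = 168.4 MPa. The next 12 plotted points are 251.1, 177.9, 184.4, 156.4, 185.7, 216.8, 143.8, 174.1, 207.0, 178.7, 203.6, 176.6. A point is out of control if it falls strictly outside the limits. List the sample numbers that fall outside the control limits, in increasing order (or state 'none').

1, 4, 7

Compare each point to [168.4, 222.6]: sample 1 = 251.1 > UCL; sample 4 = 156.4 < LCL; sample 7 = 143.8 < LCL.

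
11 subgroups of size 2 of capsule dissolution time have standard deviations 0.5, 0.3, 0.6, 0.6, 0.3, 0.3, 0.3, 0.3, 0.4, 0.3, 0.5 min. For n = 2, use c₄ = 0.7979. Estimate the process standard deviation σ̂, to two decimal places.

s̄ = (0.5 + 0.3 + 0.6 + 0.6 + 0.3 + 0.3 + 0.3 + 0.3 + 0.4 + 0.3 + 0.5) / 11 = 0.4000
σ̂ = s̄ / c₄ = 0.4000 / 0.7979 = 0.5013

0.50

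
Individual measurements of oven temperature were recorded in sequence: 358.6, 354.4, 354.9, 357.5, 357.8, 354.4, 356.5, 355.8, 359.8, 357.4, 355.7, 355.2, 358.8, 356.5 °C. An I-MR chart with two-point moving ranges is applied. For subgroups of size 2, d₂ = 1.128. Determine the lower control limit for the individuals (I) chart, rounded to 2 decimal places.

X̄ = (358.6 + 354.4 + 354.9 + 357.5 + 357.8 + 354.4 + 356.5 + 355.8 + 359.8 + 357.4 + 355.7 + 355.2 + 358.8 + 356.5) / 14 = 356.6643
Moving ranges: 4.2, 0.5, 2.6, 0.3, 3.4, 2.1, 0.7, 4.0, 2.4, 1.7, 0.5, 3.6, 2.3; M̄R̄ = 28.3000 / 13 = 2.1769
LCL = X̄ − 3·M̄R̄/d₂ = 356.6643 − 3 × 2.1769 / 1.128 = 350.8746

350.87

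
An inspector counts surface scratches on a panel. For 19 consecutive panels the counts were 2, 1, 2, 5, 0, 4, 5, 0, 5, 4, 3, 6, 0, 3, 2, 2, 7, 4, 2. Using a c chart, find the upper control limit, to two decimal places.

8.20

c̄ = (2 + 1 + 2 + 5 + 0 + 4 + 5 + 0 + 5 + 4 + 3 + 6 + 0 + 3 + 2 + 2 + 7 + 4 + 2) / 19 = 57 / 19 = 3.0000
UCL = c̄ + 3√c̄ = 3.0000 + 3 × √3.0000 = 3.0000 + 3 × 1.7321 = 8.1962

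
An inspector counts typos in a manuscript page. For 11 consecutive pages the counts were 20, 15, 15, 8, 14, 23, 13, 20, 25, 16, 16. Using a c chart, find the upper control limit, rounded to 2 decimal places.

29.12

c̄ = (20 + 15 + 15 + 8 + 14 + 23 + 13 + 20 + 25 + 16 + 16) / 11 = 185 / 11 = 16.8182
UCL = c̄ + 3√c̄ = 16.8182 + 3 × √16.8182 = 16.8182 + 3 × 4.1010 = 29.1212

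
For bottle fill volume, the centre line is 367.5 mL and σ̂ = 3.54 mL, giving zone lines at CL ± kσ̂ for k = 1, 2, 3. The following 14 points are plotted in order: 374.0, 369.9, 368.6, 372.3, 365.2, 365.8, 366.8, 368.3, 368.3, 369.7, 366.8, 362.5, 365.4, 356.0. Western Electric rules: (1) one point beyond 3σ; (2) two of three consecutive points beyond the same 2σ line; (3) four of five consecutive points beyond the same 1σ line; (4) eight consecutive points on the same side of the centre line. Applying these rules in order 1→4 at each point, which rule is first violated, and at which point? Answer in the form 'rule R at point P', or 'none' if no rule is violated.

rule 1 at point 14

Zone of each point (C = within 1σ̂, B = 1σ̂–2σ̂, A = 2σ̂–3σ̂, * = beyond 3σ̂; sign = side of CL): 1:+B, 2:+C, 3:+C, 4:+B, 5:-C, 6:-C, 7:-C, 8:+C, 9:+C, 10:+C, 11:-C, 12:-B, 13:-C, 14:-*
Rule 1 (one point beyond the 3σ limits) is satisfied at point 14.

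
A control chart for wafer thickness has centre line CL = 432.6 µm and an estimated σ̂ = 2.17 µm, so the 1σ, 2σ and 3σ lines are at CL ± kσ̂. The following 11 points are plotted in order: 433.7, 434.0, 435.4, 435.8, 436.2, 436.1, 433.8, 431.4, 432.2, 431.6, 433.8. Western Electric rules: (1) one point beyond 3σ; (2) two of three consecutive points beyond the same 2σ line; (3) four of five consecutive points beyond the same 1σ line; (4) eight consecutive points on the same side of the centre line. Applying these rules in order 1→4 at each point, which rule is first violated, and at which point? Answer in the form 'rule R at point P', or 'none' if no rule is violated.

Zone of each point (C = within 1σ̂, B = 1σ̂–2σ̂, A = 2σ̂–3σ̂, * = beyond 3σ̂; sign = side of CL): 1:+C, 2:+C, 3:+B, 4:+B, 5:+B, 6:+B, 7:+C, 8:-C, 9:-C, 10:-C, 11:+C
Rule 3 (four of five consecutive points beyond the same 1σ limit) is satisfied at point 6.

rule 3 at point 6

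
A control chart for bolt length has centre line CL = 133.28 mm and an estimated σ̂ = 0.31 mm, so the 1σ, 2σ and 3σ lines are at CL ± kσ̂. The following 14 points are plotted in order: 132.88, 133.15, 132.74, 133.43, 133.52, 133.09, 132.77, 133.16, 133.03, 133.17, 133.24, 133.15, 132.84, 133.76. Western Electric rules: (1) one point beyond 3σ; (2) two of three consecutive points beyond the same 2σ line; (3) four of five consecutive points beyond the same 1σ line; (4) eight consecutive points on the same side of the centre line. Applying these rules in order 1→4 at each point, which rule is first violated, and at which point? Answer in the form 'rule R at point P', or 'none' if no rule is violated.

Zone of each point (C = within 1σ̂, B = 1σ̂–2σ̂, A = 2σ̂–3σ̂, * = beyond 3σ̂; sign = side of CL): 1:-B, 2:-C, 3:-B, 4:+C, 5:+C, 6:-C, 7:-B, 8:-C, 9:-C, 10:-C, 11:-C, 12:-C, 13:-B, 14:+B
Rule 4 (eight consecutive points on the same side of the centre line) is satisfied at point 13.

rule 4 at point 13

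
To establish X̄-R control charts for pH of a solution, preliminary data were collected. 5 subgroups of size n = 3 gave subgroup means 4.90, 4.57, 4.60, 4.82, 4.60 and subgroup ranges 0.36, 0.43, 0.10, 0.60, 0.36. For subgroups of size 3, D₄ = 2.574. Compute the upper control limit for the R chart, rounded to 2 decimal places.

0.95

R̄ = (0.36 + 0.43 + 0.10 + 0.60 + 0.36) / 5 = 1.8500 / 5 = 0.3700
UCL_R = D₄·R̄ = 2.574 × 0.3700 = 0.9524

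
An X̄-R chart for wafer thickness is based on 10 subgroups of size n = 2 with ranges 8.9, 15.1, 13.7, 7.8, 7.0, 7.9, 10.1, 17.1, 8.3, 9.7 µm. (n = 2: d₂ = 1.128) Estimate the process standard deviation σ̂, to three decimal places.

R̄ = (8.9 + 15.1 + 13.7 + 7.8 + 7.0 + 7.9 + 10.1 + 17.1 + 8.3 + 9.7) / 10 = 10.5600
σ̂ = R̄ / d₂ = 10.5600 / 1.128 = 9.3617

9.362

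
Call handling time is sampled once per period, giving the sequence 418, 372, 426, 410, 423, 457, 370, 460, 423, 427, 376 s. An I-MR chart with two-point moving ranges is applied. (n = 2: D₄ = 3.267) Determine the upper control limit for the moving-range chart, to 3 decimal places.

141.134

Moving ranges: 46, 54, 16, 13, 34, 87, 90, 37, 4, 51; M̄R̄ = 432.0000 / 10 = 43.2000
UCL_MR = D₄·M̄R̄ = 3.267 × 43.2000 = 141.1344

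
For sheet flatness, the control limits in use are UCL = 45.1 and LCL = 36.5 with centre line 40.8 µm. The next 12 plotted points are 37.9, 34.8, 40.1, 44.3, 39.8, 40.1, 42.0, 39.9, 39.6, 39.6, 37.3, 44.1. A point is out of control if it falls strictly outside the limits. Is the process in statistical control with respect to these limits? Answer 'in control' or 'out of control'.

out of control

Compare each point to [36.5, 45.1]: sample 2 = 34.8 < LCL.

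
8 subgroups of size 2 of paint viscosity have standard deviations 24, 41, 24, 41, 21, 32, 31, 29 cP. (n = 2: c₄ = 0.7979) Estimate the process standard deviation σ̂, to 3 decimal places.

38.069

s̄ = (24 + 41 + 24 + 41 + 21 + 32 + 31 + 29) / 8 = 30.3750
σ̂ = s̄ / c₄ = 30.3750 / 0.7979 = 38.0687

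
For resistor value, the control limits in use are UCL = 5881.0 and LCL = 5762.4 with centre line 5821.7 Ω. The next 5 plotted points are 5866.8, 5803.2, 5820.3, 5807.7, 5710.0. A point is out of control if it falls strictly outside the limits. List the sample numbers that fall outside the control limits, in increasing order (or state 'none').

5

Compare each point to [5762.4, 5881.0]: sample 5 = 5710.0 < LCL.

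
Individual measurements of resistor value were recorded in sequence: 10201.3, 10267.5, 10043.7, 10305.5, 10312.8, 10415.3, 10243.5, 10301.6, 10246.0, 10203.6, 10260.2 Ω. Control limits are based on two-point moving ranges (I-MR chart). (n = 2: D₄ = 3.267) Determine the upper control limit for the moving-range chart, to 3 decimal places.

341.761

Moving ranges: 66.2, 223.8, 261.8, 7.3, 102.5, 171.8, 58.1, 55.6, 42.4, 56.6; M̄R̄ = 1046.1000 / 10 = 104.6100
UCL_MR = D₄·M̄R̄ = 3.267 × 104.6100 = 341.7609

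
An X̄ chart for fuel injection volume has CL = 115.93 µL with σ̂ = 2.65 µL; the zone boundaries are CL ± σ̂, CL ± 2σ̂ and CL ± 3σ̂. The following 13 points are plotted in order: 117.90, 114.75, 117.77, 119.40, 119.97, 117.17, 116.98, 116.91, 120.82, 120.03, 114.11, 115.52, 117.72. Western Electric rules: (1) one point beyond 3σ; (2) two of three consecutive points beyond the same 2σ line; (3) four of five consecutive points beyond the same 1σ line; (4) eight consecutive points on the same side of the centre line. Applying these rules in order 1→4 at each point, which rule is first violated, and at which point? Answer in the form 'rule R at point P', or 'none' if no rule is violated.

Zone of each point (C = within 1σ̂, B = 1σ̂–2σ̂, A = 2σ̂–3σ̂, * = beyond 3σ̂; sign = side of CL): 1:+C, 2:-C, 3:+C, 4:+B, 5:+B, 6:+C, 7:+C, 8:+C, 9:+B, 10:+B, 11:-C, 12:-C, 13:+C
Rule 4 (eight consecutive points on the same side of the centre line) is satisfied at point 10.

rule 4 at point 10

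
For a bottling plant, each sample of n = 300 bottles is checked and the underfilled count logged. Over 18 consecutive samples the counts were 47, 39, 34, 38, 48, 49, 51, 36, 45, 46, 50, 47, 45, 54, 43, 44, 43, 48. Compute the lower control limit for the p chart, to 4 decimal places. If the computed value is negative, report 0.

p̄ = Σdᵢ / (k·n) = 807 / (18 × 300) = 0.14944
LCL = p̄ − 3·√(p̄(1−p̄)/n) = 0.14944 − 3 × 0.02058 = 0.08769

0.0877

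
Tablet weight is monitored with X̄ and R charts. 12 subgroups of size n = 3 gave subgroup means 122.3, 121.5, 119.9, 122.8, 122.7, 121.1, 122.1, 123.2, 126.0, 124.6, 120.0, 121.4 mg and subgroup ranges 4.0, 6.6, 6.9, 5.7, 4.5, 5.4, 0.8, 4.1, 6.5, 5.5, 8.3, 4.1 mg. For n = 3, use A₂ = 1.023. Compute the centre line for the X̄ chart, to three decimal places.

X̄̄ = (122.3 + 121.5 + 119.9 + 122.8 + 122.7 + 121.1 + 122.1 + 123.2 + 126.0 + 124.6 + 120.0 + 121.4) / 12 = 1467.6000 / 12 = 122.3000
CL = X̄̄ = 122.3000

122.300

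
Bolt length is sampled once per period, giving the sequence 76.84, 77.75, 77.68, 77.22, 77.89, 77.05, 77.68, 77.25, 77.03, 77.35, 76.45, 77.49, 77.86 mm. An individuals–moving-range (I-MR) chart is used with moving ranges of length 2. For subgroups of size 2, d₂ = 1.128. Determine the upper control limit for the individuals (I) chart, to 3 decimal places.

X̄ = (76.84 + 77.75 + 77.68 + 77.22 + 77.89 + 77.05 + 77.68 + 77.25 + 77.03 + 77.35 + 76.45 + 77.49 + 77.86) / 13 = 77.3492
Moving ranges: 0.91, 0.07, 0.46, 0.67, 0.84, 0.63, 0.43, 0.22, 0.32, 0.90, 1.04, 0.37; M̄R̄ = 6.8600 / 12 = 0.5717
UCL = X̄ + 3·M̄R̄/d₂ = 77.3492 + 3 × 0.5717 / 1.128 = 78.8696

78.870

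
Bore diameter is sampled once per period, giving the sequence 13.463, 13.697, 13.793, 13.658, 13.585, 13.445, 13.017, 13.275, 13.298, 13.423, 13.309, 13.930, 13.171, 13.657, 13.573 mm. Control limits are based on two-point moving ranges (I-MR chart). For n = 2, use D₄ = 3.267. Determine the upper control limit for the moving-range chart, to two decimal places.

Moving ranges: 0.234, 0.096, 0.135, 0.073, 0.140, 0.428, 0.258, 0.023, 0.125, 0.114, 0.621, 0.759, 0.486, 0.084; M̄R̄ = 3.5760 / 14 = 0.2554
UCL_MR = D₄·M̄R̄ = 3.267 × 0.2554 = 0.8345

0.83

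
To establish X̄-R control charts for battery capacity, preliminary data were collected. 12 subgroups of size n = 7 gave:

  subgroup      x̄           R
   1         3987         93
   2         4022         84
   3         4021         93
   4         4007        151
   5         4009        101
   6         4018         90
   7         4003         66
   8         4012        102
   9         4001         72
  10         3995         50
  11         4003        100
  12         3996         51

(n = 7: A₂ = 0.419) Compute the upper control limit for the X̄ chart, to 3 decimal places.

X̄̄ = (3987 + 4022 + 4021 + 4007 + 4009 + 4018 + 4003 + 4012 + 4001 + 3995 + 4003 + 3996) / 12 = 48074.0000 / 12 = 4006.1667
R̄ = (93 + 84 + 93 + 151 + 101 + 90 + 66 + 102 + 72 + 50 + 100 + 51) / 12 = 1053.0000 / 12 = 87.7500
UCL = X̄̄ + A₂·R̄ = 4006.1667 + 0.419 × 87.7500 = 4042.9339

4042.934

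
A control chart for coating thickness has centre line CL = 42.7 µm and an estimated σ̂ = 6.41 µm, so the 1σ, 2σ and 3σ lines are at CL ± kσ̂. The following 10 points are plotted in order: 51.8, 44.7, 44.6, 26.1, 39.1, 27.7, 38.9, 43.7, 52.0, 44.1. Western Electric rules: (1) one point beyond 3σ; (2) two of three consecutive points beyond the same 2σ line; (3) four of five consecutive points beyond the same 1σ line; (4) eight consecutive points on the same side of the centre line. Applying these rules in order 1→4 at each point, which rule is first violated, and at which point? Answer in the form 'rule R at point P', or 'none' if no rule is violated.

rule 2 at point 6

Zone of each point (C = within 1σ̂, B = 1σ̂–2σ̂, A = 2σ̂–3σ̂, * = beyond 3σ̂; sign = side of CL): 1:+B, 2:+C, 3:+C, 4:-A, 5:-C, 6:-A, 7:-C, 8:+C, 9:+B, 10:+C
Rule 2 (two of three consecutive points beyond the same 2σ limit) is satisfied at point 6.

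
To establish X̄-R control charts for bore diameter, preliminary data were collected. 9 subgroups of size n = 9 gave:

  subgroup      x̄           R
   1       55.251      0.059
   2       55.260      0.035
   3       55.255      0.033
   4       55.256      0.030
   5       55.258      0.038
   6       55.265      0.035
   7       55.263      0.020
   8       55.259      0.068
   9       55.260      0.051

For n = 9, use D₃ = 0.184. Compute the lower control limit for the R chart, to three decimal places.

R̄ = (0.059 + 0.035 + 0.033 + 0.030 + 0.038 + 0.035 + 0.020 + 0.068 + 0.051) / 9 = 0.3690 / 9 = 0.0410
LCL_R = D₃·R̄ = 0.184 × 0.0410 = 0.0075

0.008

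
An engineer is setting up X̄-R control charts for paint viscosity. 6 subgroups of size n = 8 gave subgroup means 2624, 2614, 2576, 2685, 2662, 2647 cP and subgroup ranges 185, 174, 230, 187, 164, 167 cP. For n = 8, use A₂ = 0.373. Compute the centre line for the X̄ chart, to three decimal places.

2634.667

X̄̄ = (2624 + 2614 + 2576 + 2685 + 2662 + 2647) / 6 = 15808.0000 / 6 = 2634.6667
CL = X̄̄ = 2634.6667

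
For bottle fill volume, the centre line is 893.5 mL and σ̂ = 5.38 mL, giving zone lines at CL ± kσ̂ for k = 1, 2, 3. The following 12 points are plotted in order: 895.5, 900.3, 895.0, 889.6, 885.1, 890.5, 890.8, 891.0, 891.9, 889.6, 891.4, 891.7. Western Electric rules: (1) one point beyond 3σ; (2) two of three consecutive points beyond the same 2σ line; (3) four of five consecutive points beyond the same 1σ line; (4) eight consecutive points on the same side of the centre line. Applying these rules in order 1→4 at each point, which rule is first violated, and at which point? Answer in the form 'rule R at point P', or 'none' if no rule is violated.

rule 4 at point 11

Zone of each point (C = within 1σ̂, B = 1σ̂–2σ̂, A = 2σ̂–3σ̂, * = beyond 3σ̂; sign = side of CL): 1:+C, 2:+B, 3:+C, 4:-C, 5:-B, 6:-C, 7:-C, 8:-C, 9:-C, 10:-C, 11:-C, 12:-C
Rule 4 (eight consecutive points on the same side of the centre line) is satisfied at point 11.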